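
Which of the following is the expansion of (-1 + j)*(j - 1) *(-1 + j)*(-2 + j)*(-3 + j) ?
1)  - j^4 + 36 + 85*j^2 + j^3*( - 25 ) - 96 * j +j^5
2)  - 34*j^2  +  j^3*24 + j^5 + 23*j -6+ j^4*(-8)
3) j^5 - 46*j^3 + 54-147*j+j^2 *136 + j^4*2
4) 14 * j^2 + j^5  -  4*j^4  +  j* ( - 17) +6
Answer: 2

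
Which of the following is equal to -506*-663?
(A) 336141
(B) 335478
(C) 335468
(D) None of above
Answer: B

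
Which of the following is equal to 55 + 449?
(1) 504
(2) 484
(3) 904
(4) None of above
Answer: 1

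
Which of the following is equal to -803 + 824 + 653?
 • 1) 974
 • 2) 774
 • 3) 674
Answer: 3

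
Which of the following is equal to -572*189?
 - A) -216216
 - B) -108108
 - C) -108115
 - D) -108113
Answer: B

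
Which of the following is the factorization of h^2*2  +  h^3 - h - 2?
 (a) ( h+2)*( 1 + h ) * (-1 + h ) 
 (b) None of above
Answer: a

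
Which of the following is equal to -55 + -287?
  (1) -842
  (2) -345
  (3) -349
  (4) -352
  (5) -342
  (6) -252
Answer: 5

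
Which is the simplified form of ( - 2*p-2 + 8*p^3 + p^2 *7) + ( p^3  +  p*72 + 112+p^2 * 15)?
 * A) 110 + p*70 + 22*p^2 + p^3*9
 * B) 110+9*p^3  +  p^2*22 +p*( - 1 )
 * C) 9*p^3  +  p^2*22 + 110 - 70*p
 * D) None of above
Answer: A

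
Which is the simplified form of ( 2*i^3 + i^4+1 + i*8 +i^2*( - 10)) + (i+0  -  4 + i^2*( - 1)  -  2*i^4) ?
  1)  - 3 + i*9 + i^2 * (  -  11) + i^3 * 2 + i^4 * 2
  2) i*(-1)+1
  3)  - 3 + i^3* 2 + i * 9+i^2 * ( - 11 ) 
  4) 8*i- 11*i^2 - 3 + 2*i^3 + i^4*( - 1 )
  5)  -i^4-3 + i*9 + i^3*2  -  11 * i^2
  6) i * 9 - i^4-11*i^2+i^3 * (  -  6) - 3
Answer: 5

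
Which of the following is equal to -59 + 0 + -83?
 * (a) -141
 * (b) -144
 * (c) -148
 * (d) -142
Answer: d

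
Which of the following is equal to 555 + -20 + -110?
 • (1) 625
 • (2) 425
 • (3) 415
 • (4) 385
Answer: 2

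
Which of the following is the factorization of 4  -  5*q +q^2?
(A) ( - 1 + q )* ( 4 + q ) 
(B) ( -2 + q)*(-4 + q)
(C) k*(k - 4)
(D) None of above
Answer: D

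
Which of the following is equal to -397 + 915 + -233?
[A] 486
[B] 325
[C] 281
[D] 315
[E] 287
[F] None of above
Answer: F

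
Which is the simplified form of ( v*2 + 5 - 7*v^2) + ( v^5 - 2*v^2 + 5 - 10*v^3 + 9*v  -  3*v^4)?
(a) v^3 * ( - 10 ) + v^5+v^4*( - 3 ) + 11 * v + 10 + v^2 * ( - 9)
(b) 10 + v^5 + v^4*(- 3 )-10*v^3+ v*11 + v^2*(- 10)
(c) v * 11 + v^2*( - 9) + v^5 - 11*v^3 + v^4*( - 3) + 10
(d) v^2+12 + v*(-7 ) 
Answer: a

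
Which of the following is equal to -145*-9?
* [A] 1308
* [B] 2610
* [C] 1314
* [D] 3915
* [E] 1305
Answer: E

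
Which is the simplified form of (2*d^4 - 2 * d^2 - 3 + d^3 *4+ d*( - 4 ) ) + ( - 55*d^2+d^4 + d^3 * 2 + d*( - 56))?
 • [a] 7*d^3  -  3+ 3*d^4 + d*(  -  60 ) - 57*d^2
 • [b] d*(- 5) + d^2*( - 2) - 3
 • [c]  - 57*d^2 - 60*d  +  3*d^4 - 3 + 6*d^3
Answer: c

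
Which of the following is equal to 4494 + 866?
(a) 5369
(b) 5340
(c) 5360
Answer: c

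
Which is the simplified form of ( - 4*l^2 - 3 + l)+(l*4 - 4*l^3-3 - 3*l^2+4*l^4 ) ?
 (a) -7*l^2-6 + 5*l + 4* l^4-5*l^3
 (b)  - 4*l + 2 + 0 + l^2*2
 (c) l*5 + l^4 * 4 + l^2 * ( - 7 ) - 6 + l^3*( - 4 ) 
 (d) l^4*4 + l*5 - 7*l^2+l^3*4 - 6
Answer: c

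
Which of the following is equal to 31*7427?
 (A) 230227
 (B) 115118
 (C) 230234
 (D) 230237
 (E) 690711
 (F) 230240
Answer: D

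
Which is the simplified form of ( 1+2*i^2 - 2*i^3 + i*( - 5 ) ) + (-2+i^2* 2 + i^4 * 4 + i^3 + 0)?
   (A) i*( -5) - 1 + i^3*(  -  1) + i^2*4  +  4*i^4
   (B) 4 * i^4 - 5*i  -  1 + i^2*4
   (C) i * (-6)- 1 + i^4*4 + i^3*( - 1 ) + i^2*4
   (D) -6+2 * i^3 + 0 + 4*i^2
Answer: A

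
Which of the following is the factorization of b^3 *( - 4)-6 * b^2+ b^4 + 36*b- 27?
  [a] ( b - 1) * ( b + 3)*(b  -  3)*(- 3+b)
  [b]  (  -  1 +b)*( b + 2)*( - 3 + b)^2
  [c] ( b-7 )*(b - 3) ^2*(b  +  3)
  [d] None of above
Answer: a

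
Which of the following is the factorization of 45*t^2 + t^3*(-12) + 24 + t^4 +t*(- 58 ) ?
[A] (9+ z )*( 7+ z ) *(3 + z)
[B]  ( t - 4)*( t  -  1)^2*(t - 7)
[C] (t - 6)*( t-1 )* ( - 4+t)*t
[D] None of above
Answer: D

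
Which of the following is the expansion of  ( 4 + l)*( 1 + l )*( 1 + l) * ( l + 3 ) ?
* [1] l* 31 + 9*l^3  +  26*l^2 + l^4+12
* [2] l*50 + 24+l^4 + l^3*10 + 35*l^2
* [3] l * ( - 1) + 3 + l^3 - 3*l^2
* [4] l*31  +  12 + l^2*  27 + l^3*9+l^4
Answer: 4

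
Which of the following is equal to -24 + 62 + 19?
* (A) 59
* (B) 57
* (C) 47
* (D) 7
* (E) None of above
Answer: B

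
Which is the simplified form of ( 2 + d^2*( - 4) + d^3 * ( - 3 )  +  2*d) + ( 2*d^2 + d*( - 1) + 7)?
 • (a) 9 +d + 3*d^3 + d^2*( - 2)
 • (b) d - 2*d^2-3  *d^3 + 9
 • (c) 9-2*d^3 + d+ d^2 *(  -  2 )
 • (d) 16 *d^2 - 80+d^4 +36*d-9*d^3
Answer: b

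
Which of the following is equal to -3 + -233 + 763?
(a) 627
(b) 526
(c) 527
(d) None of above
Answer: c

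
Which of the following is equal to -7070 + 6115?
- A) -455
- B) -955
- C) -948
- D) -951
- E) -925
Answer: B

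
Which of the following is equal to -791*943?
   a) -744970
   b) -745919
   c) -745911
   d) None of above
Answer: d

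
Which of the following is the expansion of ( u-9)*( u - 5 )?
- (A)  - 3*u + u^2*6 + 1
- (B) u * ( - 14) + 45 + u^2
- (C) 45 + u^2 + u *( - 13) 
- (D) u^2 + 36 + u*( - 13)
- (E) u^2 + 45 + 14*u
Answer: B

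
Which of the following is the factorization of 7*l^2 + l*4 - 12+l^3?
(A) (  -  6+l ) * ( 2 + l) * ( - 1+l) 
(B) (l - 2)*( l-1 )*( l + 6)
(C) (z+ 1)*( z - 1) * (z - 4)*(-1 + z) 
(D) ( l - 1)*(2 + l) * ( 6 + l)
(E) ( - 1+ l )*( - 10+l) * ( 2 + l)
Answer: D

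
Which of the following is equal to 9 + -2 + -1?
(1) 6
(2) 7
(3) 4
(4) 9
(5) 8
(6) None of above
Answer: 1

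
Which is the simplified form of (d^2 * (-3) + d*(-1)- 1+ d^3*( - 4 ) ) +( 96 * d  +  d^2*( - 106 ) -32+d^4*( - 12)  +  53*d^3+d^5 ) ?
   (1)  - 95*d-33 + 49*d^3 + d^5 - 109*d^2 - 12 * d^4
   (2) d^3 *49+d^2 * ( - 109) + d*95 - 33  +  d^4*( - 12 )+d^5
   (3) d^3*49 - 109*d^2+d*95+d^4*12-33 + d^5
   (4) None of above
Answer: 2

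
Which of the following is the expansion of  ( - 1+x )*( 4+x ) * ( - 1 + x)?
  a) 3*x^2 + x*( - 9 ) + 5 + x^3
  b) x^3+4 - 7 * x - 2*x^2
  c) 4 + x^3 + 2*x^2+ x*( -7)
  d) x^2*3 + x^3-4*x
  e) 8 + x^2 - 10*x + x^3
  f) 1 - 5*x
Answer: c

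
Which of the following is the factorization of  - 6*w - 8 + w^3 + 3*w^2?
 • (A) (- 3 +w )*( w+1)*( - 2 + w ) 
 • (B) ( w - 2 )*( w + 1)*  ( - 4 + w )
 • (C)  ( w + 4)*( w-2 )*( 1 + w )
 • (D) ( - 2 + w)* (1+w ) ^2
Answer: C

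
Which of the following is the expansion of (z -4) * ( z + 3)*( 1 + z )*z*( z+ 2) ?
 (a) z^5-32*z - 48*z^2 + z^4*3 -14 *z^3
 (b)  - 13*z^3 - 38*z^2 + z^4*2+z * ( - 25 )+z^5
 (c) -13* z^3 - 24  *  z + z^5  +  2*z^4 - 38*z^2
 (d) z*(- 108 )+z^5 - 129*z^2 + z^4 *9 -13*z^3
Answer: c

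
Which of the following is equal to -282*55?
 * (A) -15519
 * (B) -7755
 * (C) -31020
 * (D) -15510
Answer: D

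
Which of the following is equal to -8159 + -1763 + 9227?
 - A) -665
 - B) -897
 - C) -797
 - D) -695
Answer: D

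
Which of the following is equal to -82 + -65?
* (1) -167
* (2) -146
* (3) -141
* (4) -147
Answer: 4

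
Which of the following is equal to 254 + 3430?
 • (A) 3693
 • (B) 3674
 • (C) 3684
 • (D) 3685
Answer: C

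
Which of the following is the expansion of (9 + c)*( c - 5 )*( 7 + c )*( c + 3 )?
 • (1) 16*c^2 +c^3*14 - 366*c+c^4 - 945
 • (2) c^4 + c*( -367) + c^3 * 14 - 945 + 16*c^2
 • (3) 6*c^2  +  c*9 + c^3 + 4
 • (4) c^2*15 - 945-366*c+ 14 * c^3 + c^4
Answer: 1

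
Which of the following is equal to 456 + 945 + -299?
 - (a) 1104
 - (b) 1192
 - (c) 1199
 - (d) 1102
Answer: d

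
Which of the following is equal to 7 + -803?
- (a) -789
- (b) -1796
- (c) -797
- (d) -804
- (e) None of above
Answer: e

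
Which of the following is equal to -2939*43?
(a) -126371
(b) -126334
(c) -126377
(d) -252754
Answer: c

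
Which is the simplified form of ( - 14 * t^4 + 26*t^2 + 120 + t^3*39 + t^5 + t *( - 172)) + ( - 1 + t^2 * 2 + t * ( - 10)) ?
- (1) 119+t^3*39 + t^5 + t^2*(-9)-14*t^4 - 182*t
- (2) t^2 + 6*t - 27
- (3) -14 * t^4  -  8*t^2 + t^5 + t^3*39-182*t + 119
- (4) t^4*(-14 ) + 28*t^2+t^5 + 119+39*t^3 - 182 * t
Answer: 4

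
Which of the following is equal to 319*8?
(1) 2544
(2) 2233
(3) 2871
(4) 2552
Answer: 4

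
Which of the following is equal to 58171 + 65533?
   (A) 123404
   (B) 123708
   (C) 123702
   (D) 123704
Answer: D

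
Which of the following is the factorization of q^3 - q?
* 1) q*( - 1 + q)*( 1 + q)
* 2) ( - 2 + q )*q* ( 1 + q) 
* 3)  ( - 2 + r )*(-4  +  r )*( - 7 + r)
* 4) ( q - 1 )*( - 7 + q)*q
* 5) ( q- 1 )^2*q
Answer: 1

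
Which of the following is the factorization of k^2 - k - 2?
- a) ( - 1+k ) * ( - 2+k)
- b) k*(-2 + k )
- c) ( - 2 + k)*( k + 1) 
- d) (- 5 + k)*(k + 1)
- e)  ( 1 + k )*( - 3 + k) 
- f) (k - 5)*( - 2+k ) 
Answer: c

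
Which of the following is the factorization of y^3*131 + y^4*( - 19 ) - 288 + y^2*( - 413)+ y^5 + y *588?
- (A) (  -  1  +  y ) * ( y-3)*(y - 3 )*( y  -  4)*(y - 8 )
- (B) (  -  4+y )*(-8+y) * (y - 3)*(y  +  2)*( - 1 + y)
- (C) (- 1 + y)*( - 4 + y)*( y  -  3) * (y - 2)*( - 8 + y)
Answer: A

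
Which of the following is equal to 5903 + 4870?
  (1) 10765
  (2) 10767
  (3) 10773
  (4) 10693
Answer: 3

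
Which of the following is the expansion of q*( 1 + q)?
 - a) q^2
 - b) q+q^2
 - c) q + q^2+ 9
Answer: b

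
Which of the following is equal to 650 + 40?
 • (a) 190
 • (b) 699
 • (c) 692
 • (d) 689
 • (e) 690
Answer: e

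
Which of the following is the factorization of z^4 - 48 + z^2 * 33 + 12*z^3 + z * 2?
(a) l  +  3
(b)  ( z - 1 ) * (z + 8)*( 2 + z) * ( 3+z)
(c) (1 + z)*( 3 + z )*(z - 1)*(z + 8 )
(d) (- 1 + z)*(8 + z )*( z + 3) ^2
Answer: b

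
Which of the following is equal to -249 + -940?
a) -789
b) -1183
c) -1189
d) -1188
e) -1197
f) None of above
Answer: c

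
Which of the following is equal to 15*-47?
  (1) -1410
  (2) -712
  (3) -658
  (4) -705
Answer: 4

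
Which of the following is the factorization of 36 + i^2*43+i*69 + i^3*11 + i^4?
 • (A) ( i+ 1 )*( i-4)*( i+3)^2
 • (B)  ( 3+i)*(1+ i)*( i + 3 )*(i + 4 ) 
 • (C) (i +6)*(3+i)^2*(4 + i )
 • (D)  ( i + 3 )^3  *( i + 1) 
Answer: B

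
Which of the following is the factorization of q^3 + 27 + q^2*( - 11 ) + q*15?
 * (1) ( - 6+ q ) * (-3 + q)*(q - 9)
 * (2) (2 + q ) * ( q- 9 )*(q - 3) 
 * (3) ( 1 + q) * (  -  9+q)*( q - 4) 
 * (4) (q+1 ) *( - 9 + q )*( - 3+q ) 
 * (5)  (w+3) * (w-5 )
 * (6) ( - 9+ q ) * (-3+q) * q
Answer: 4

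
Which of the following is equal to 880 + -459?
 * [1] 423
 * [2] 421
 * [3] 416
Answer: 2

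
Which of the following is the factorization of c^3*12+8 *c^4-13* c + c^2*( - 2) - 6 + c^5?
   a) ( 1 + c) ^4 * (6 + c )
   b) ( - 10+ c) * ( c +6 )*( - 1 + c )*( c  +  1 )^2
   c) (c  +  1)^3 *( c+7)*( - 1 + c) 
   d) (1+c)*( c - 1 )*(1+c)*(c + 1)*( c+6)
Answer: d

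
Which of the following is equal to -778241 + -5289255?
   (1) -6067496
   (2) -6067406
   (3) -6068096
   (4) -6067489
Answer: 1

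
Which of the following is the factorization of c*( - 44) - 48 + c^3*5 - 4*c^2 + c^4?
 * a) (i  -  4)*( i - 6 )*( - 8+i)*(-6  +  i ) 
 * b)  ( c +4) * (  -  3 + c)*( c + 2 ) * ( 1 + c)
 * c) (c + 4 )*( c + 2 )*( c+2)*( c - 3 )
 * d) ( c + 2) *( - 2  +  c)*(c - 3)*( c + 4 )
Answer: c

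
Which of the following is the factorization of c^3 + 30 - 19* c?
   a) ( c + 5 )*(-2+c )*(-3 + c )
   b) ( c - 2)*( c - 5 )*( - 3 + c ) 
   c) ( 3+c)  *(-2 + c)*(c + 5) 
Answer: a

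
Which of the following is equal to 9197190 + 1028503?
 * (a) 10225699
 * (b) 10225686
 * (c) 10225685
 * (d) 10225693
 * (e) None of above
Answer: d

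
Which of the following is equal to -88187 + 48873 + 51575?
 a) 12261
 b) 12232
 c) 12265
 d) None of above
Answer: a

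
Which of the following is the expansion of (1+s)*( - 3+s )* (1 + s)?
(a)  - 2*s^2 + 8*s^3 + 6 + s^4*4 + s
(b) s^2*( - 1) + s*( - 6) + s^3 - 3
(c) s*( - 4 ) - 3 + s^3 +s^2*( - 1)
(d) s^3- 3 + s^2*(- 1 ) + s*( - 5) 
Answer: d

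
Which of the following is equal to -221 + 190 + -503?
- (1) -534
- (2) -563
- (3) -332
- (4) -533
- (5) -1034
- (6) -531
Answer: 1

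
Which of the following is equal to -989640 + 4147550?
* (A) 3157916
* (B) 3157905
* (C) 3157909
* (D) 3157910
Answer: D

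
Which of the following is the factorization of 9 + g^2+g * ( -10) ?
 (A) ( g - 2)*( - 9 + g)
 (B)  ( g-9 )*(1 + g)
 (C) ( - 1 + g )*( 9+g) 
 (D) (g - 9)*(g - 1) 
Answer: D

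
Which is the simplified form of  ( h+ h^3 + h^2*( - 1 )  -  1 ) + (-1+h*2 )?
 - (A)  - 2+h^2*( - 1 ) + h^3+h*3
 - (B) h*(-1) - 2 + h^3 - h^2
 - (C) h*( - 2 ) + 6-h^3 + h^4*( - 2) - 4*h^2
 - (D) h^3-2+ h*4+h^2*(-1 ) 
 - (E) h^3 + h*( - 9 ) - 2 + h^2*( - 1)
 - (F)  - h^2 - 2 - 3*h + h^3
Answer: A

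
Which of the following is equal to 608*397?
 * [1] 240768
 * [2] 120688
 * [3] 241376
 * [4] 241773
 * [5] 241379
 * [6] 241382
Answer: 3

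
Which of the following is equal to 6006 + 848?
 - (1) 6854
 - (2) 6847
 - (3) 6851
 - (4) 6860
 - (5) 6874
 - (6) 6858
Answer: 1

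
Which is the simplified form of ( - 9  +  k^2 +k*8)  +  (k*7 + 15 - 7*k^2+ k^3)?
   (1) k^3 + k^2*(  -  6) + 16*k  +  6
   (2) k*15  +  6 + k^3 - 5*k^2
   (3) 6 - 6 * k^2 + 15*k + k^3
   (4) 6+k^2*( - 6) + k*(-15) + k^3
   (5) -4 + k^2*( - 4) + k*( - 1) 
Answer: 3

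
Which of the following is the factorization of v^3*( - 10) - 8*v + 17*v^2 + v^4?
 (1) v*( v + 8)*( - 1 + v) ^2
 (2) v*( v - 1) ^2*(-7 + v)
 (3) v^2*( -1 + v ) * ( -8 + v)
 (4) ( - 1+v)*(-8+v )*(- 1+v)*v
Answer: 4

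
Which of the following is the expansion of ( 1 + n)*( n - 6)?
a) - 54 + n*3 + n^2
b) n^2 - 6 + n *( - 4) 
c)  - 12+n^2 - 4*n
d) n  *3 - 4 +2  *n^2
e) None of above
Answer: e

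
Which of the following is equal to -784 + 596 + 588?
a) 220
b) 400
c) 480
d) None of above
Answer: b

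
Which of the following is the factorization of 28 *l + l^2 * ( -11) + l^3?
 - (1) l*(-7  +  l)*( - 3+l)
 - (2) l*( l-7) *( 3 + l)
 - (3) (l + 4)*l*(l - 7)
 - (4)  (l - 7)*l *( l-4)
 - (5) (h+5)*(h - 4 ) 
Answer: 4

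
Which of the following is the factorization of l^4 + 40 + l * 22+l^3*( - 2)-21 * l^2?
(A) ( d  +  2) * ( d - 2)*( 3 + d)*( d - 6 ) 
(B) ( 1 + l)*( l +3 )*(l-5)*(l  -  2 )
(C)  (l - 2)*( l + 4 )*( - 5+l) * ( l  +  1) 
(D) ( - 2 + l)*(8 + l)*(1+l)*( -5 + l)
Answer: C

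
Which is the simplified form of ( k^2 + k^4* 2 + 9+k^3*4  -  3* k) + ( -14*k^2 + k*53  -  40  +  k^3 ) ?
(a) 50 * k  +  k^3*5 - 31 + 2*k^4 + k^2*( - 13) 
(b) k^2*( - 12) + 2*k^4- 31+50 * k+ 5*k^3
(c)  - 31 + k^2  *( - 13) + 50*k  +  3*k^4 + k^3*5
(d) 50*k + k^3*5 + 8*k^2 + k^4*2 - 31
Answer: a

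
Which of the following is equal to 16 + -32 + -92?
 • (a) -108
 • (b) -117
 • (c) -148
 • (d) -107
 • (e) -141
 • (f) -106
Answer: a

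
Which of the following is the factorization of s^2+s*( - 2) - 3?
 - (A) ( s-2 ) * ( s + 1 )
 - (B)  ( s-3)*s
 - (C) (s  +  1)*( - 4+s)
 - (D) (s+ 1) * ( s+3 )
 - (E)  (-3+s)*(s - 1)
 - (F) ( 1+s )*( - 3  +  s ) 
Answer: F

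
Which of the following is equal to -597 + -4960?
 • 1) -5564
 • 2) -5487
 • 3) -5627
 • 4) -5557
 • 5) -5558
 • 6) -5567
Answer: 4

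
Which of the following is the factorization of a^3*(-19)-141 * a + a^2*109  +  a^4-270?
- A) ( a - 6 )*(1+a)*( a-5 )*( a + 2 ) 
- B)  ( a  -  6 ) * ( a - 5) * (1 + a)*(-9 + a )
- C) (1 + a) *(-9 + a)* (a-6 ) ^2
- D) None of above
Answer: B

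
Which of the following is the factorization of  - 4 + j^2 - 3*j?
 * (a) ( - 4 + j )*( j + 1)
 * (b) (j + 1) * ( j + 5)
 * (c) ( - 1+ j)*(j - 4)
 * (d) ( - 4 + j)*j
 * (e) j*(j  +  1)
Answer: a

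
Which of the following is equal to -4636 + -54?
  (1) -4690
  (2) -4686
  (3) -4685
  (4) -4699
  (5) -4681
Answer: 1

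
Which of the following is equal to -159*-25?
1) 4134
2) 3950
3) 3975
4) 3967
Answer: 3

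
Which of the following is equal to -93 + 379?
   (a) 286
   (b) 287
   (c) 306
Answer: a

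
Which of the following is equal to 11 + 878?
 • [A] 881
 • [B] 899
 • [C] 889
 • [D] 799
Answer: C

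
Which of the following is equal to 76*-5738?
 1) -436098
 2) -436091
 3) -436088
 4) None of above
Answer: 3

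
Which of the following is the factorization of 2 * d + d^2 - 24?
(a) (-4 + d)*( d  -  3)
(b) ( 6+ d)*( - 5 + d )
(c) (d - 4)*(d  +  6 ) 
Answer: c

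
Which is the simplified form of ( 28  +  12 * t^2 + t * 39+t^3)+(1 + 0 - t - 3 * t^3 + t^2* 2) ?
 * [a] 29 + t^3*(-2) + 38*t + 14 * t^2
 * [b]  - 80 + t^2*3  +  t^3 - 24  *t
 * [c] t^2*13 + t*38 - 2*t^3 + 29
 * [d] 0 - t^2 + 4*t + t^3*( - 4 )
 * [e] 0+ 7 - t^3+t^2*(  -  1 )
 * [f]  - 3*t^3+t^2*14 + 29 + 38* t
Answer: a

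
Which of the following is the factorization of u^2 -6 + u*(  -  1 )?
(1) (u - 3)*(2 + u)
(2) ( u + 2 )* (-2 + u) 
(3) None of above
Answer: 1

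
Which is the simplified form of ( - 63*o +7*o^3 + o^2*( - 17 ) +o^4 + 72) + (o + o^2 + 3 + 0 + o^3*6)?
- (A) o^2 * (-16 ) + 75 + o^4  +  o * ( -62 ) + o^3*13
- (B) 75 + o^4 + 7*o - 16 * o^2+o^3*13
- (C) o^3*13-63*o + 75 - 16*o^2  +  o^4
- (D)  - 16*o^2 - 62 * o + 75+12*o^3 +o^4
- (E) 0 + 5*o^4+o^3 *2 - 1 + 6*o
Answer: A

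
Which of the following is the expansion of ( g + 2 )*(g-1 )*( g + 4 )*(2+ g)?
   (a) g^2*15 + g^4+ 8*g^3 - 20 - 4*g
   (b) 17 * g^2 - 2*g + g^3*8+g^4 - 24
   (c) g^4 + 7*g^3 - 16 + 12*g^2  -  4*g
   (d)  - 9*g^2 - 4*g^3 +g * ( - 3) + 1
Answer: c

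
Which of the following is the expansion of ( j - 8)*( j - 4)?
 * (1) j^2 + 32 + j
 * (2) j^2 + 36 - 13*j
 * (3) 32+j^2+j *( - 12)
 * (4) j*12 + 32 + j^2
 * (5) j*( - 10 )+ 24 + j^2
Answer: 3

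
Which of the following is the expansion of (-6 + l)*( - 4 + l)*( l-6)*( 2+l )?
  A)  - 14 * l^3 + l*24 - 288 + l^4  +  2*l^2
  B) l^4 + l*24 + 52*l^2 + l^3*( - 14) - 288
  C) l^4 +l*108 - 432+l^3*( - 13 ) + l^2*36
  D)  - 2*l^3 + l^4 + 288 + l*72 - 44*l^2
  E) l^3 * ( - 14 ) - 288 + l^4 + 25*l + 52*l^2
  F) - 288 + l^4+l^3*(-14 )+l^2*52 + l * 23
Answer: B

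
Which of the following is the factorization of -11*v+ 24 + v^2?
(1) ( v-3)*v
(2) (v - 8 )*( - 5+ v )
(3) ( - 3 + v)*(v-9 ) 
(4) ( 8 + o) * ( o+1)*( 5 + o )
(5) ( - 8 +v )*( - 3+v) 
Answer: 5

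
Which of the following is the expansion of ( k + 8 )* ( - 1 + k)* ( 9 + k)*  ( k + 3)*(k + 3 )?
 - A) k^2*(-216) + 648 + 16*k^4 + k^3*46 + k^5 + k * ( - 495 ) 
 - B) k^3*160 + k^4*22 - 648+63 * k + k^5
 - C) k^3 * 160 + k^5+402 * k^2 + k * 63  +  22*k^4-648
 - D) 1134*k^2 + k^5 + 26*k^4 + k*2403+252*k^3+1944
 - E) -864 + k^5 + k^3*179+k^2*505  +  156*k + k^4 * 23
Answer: C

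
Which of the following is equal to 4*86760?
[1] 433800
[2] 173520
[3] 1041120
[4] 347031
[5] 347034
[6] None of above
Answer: 6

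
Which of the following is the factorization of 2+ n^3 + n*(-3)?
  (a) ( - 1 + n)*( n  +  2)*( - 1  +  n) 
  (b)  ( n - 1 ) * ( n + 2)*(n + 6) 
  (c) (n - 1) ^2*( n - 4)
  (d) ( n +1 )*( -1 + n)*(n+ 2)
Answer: a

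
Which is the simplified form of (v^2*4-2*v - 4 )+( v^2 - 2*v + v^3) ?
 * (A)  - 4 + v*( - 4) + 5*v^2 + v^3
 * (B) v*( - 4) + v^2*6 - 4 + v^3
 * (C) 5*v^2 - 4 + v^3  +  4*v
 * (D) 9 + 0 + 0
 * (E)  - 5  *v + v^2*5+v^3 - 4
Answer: A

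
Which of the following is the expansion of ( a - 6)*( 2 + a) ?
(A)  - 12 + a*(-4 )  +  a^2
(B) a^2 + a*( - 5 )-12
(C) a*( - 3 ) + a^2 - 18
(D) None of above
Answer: A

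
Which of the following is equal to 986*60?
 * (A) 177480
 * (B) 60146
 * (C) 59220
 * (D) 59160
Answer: D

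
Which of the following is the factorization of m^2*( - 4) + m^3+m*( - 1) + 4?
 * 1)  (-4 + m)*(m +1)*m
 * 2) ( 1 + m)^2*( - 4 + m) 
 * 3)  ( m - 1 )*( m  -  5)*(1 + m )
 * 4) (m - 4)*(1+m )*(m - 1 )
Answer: 4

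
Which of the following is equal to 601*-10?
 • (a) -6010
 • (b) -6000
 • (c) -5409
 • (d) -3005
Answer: a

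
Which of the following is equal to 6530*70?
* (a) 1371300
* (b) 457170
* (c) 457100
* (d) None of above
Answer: c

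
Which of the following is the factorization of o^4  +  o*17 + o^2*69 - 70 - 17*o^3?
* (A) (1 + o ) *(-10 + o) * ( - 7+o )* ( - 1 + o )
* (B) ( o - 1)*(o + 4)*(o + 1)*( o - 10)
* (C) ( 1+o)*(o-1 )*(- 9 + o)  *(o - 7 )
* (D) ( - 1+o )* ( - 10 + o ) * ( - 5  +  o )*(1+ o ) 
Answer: A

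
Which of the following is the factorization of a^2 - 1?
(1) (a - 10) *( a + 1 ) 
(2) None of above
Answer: 2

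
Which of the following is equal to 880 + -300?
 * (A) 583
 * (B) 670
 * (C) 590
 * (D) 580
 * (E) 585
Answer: D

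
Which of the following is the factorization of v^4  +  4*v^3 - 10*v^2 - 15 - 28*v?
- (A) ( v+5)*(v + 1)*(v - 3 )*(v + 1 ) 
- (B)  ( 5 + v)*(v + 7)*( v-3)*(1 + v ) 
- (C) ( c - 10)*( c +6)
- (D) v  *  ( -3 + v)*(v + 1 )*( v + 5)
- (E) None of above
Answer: A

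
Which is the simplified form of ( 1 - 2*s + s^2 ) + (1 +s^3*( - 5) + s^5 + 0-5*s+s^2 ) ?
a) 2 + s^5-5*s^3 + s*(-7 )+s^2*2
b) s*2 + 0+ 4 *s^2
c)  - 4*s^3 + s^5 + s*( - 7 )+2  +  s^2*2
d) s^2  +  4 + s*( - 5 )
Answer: a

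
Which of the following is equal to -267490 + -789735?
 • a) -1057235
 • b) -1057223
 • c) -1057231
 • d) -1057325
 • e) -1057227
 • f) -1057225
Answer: f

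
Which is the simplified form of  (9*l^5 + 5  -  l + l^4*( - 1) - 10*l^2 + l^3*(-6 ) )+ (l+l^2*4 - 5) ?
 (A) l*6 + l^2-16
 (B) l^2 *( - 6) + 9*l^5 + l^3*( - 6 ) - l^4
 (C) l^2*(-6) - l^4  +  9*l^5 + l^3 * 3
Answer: B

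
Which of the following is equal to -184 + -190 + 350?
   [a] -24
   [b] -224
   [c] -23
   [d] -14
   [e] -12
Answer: a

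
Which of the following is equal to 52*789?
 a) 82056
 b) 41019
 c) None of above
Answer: c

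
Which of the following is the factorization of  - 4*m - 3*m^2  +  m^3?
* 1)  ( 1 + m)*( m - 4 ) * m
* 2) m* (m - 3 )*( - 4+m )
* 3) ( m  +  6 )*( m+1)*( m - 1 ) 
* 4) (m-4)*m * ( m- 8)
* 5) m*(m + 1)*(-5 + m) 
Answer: 1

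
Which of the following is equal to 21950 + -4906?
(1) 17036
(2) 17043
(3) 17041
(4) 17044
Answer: 4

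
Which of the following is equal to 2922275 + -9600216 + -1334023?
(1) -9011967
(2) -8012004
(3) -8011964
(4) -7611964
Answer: 3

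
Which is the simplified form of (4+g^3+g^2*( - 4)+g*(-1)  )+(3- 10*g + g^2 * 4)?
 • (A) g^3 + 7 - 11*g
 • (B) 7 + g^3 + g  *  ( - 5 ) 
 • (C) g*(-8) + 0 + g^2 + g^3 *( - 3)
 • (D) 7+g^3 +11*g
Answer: A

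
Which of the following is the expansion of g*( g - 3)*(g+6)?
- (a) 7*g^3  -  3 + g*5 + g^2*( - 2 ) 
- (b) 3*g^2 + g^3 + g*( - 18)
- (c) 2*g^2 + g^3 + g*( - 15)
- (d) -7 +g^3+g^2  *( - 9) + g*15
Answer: b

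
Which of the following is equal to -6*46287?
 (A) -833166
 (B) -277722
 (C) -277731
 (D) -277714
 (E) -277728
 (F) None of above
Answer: B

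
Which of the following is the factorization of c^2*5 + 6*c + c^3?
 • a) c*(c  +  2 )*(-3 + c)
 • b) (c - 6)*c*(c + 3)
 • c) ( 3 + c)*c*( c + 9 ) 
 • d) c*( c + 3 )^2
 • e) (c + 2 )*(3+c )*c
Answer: e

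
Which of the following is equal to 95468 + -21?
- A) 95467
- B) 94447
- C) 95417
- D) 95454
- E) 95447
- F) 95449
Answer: E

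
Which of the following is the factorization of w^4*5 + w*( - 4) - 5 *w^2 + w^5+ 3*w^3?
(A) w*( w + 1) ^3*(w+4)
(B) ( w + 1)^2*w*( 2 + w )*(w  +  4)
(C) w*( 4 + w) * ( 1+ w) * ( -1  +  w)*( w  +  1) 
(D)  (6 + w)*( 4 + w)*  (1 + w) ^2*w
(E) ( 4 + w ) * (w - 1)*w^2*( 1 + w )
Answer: C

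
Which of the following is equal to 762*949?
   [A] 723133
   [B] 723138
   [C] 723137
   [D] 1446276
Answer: B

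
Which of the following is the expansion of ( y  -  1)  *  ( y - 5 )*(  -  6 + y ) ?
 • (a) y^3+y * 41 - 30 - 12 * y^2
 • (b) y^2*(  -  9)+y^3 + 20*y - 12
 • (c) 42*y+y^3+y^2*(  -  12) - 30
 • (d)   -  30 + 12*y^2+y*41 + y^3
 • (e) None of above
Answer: a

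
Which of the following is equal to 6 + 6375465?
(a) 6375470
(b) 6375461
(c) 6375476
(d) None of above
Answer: d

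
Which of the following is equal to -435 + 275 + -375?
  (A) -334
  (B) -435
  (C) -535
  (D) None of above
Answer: C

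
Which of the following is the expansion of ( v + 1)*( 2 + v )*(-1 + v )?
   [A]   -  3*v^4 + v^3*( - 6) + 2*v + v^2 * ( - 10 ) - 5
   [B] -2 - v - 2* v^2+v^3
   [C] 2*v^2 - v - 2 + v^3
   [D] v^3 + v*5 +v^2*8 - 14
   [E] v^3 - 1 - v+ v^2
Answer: C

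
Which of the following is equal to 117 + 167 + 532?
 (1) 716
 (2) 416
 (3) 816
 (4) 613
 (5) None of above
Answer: 3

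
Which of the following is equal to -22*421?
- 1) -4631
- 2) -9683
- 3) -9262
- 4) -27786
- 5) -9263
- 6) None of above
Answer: 3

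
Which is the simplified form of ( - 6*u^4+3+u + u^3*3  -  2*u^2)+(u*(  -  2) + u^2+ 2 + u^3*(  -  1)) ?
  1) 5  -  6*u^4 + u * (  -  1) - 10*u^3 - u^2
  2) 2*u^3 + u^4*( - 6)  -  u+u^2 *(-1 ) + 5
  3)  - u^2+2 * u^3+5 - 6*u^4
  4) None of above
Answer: 2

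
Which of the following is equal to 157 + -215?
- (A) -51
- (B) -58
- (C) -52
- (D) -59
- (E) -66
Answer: B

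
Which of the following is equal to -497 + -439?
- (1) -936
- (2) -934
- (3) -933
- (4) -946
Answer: 1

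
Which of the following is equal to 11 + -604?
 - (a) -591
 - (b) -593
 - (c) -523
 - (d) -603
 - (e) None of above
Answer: b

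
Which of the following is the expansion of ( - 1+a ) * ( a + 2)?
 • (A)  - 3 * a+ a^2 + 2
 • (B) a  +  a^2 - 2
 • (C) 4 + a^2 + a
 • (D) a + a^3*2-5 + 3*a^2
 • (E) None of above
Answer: B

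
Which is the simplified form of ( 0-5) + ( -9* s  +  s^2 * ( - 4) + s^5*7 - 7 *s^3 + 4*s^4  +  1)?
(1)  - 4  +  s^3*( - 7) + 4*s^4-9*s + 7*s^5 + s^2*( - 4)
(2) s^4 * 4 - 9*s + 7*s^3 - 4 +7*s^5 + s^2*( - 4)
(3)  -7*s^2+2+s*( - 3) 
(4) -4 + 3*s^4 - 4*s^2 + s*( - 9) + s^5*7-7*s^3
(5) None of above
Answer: 1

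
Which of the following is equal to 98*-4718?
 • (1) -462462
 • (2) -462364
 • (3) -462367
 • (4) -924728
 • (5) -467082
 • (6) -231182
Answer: 2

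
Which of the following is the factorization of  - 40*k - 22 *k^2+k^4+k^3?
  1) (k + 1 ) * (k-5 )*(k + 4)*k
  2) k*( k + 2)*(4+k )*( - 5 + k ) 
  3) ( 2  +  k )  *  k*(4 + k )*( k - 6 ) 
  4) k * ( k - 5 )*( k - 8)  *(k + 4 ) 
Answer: 2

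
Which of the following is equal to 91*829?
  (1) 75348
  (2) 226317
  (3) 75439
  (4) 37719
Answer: 3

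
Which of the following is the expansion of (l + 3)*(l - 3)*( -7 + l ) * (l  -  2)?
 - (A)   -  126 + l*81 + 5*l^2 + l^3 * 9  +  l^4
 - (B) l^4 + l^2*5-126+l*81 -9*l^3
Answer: B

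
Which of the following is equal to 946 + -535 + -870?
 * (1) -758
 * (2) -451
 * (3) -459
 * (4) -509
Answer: 3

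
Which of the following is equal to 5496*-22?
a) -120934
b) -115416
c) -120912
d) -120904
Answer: c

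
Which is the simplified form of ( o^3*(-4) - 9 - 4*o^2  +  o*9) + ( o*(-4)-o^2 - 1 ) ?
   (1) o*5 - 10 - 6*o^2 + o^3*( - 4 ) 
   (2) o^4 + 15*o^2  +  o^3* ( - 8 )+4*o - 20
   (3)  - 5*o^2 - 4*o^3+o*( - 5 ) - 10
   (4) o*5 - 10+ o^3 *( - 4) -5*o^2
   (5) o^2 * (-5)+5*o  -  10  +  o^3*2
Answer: 4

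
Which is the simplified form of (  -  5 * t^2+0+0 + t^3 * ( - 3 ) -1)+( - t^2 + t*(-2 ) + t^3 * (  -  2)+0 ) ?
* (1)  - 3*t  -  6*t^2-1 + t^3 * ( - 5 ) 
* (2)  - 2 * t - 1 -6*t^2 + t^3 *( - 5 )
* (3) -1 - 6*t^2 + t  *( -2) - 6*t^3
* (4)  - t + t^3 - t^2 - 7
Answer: 2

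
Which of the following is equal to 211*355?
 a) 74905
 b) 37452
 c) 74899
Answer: a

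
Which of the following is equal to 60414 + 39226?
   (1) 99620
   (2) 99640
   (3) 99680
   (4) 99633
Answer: 2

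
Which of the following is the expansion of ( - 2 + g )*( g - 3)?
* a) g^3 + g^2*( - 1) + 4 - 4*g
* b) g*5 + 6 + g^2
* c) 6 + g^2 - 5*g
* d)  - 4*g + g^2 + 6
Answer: c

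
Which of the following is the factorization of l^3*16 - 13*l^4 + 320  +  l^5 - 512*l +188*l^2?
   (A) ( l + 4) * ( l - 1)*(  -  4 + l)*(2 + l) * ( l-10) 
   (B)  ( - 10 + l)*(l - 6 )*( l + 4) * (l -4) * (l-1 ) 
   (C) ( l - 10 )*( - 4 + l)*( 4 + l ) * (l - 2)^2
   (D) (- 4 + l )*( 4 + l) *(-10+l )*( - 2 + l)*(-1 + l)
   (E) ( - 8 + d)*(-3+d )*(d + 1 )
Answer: D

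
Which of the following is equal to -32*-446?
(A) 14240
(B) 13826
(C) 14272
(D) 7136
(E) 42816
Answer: C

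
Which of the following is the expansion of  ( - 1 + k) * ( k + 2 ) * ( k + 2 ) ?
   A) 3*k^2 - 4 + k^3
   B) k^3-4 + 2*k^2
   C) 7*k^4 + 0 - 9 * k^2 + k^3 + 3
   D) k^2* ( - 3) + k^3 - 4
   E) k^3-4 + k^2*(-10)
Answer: A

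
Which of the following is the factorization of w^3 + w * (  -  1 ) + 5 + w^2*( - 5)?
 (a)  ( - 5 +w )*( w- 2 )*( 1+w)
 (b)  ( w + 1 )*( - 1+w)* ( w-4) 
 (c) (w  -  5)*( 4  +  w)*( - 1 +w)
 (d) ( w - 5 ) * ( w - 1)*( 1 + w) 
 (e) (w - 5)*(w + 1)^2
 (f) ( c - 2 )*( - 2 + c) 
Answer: d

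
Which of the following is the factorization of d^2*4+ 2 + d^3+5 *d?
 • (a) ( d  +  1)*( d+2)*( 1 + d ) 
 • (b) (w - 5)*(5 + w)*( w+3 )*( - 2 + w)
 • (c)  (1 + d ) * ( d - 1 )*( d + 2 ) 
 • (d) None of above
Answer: a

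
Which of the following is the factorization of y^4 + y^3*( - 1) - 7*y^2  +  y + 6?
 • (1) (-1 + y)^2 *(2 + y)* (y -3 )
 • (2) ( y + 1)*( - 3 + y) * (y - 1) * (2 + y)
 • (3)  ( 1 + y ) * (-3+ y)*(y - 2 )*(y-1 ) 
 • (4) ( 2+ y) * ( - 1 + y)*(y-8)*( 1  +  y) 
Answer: 2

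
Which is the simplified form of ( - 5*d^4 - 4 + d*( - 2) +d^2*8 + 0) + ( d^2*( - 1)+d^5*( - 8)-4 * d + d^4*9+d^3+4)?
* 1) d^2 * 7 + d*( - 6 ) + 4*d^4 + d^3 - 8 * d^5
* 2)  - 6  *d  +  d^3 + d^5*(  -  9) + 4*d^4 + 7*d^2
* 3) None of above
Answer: 1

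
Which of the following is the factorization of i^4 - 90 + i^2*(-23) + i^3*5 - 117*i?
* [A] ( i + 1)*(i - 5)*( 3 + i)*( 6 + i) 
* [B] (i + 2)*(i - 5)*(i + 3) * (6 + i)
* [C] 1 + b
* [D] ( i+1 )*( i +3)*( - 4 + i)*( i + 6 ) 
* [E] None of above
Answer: A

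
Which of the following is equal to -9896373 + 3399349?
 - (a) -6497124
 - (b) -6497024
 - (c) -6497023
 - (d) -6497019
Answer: b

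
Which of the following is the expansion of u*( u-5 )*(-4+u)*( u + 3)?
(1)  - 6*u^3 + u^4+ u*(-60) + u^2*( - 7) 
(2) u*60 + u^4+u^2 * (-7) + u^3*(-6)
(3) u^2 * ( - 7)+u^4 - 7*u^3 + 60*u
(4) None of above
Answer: 2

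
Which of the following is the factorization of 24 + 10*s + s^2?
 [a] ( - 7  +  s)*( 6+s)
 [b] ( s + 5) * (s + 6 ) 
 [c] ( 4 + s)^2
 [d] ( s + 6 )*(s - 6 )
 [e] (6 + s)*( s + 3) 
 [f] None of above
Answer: f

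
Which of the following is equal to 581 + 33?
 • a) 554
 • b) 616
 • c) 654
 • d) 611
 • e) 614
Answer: e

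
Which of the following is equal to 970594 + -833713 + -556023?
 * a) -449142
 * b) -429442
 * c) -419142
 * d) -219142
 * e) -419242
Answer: c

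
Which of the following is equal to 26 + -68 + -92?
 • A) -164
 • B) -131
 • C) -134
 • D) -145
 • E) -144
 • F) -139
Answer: C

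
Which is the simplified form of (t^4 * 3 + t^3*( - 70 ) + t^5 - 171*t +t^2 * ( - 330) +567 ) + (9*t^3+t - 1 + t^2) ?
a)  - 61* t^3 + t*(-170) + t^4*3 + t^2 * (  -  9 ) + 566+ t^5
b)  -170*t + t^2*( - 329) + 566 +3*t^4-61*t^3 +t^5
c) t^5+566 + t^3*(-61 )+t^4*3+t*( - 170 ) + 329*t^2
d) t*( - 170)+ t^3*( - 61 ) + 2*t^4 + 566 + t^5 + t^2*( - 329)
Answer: b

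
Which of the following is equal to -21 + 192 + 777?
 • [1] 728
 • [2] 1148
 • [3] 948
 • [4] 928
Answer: 3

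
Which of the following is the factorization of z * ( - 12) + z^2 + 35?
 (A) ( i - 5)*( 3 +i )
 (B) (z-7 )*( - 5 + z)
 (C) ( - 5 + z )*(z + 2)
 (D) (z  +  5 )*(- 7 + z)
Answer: B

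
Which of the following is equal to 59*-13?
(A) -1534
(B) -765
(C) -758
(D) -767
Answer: D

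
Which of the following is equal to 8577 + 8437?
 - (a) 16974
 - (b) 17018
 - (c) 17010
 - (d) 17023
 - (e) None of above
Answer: e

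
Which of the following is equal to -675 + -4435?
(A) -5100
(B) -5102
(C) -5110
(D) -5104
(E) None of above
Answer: C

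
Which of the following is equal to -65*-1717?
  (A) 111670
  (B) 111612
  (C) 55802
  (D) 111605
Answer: D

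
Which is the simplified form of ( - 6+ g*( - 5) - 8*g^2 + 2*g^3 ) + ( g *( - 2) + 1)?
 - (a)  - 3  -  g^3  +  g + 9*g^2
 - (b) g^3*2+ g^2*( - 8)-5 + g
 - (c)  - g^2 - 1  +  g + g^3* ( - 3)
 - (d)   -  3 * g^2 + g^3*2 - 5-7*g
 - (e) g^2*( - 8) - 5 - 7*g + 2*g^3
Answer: e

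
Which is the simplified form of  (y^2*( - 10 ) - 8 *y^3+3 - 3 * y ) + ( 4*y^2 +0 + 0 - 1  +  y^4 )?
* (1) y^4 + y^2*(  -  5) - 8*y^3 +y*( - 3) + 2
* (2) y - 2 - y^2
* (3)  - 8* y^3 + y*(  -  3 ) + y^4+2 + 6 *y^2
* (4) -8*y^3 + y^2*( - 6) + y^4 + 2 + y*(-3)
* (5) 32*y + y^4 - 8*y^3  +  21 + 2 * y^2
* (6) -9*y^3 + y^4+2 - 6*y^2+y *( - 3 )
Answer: 4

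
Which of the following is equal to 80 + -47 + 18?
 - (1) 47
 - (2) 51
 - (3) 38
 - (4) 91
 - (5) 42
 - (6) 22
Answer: 2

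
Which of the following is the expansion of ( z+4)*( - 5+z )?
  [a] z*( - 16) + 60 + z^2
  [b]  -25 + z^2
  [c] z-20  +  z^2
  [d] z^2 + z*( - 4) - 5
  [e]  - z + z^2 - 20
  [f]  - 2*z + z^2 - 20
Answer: e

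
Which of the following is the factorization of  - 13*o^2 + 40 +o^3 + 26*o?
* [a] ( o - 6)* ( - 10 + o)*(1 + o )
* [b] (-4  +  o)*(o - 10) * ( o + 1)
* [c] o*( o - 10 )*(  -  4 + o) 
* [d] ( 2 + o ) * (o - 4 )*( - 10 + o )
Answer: b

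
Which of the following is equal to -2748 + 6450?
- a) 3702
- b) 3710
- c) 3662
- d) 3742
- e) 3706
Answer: a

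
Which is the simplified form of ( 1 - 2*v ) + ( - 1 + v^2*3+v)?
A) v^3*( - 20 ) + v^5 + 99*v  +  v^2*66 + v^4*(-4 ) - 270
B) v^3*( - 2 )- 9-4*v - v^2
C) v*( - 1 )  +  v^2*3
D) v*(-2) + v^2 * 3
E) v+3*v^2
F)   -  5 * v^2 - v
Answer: C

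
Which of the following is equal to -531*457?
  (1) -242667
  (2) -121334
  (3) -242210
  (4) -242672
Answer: 1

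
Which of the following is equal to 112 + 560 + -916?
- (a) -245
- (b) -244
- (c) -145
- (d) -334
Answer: b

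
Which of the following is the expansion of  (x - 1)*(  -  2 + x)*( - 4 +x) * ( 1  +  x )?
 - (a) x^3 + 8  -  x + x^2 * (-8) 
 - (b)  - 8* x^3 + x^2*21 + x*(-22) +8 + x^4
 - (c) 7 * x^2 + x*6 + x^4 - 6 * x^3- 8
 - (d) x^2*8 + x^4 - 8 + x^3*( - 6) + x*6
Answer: c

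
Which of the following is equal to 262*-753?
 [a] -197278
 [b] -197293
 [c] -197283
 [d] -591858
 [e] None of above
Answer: e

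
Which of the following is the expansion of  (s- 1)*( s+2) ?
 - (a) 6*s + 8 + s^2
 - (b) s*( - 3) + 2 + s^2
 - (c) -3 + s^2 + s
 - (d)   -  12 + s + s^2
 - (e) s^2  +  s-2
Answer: e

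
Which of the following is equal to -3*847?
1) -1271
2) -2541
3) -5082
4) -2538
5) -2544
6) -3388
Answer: 2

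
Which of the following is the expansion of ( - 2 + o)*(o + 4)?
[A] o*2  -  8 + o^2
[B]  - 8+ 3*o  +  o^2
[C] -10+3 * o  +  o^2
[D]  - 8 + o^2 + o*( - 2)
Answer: A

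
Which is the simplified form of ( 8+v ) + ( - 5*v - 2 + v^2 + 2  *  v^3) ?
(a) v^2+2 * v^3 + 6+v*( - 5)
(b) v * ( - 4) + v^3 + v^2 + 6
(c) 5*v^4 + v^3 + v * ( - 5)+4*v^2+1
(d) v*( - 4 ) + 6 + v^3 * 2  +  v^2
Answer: d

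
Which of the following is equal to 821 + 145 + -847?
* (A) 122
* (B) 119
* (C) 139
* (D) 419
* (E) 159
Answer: B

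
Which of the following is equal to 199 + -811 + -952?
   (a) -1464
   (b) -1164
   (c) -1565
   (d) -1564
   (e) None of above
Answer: d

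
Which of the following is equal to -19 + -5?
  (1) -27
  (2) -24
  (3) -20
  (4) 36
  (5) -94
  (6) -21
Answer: 2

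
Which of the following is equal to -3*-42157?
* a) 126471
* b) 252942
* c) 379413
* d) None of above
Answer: a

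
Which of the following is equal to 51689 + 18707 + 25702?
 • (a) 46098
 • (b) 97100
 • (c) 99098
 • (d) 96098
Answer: d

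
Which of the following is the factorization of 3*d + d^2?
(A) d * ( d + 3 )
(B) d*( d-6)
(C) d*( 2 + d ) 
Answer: A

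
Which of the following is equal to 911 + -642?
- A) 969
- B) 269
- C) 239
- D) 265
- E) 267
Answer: B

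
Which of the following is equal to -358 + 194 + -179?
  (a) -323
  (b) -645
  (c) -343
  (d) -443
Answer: c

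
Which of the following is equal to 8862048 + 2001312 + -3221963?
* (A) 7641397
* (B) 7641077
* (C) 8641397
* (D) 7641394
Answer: A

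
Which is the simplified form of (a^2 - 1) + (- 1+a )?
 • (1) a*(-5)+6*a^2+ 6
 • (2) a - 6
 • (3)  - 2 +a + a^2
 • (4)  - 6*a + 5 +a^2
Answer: 3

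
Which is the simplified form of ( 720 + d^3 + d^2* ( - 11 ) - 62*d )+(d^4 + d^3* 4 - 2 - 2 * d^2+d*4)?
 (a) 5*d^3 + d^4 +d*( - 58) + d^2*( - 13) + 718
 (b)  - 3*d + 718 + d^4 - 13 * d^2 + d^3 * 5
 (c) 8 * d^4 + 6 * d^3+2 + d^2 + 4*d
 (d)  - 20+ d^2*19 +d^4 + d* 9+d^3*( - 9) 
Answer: a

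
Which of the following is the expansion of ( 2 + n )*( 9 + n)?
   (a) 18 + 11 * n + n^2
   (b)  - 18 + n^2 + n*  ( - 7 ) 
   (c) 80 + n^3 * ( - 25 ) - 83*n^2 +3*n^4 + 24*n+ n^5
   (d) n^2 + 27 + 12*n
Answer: a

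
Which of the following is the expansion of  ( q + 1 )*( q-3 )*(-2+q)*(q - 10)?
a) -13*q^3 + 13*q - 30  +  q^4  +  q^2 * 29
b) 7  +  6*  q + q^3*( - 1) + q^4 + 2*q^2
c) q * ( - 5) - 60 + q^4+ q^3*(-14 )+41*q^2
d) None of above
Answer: d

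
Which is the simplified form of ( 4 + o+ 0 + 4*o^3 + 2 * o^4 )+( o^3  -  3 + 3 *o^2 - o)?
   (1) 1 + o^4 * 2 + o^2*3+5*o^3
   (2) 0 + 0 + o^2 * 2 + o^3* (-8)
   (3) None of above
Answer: 1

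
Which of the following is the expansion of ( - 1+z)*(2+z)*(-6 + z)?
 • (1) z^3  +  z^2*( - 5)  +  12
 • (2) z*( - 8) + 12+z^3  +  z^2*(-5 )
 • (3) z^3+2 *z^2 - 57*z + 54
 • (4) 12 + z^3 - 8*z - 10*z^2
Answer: 2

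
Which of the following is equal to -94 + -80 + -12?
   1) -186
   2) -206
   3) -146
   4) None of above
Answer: 1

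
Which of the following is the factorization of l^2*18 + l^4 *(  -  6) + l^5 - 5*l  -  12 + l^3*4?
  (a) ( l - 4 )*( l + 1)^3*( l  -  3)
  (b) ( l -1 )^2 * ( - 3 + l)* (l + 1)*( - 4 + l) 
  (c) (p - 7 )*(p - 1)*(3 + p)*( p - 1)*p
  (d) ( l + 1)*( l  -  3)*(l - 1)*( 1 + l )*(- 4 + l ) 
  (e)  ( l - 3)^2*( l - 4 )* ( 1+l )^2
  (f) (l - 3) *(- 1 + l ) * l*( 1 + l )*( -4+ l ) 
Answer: d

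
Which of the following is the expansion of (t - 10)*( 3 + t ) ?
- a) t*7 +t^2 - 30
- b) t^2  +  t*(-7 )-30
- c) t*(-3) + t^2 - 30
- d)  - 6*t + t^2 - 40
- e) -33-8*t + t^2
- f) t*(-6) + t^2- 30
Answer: b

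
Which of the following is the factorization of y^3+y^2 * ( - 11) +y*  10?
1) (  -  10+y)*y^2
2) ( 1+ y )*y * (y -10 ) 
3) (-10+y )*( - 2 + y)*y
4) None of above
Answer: 4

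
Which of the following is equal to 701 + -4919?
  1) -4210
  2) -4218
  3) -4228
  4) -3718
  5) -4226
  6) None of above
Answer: 2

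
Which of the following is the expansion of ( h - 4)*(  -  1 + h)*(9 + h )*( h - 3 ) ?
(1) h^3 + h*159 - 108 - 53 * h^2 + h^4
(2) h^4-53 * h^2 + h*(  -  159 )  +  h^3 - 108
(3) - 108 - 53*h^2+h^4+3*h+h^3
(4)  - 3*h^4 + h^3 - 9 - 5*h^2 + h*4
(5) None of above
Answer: 1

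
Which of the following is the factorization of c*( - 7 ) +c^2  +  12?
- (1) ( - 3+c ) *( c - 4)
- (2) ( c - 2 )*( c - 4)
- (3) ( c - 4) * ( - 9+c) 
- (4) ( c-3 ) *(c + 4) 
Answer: 1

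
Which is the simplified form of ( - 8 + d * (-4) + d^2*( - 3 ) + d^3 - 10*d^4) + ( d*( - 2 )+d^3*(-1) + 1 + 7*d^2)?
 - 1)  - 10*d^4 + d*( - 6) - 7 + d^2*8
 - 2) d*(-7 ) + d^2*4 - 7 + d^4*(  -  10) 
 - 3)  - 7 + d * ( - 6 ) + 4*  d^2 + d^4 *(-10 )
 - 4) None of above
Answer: 3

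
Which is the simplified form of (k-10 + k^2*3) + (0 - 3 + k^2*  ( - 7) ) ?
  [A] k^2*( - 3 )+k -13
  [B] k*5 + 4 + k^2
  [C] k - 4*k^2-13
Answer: C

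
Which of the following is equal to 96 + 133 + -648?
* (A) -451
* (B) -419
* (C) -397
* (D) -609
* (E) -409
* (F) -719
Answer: B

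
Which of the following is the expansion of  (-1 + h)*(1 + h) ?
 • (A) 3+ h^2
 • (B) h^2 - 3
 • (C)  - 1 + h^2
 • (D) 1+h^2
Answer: C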